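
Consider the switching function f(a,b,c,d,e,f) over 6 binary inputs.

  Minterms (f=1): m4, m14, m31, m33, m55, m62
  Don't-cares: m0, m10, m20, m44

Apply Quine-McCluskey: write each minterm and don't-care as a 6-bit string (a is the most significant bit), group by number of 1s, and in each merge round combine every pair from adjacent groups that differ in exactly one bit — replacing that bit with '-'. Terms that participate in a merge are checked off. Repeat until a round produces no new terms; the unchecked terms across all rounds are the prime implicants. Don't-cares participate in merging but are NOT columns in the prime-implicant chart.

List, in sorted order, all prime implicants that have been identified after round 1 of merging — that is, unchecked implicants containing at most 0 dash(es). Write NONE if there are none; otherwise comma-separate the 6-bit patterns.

011111, 100001, 101100, 110111, 111110

[col 0] 000000*, 000100*, 001010*, 001110*, 010100*, 011111, 100001, 101100, 110111, 111110
[col 1] 0-0100, 000-00, 001-10
Prime implicants: 0-0100, 000-00, 001-10, 011111, 100001, 101100, 110111, 111110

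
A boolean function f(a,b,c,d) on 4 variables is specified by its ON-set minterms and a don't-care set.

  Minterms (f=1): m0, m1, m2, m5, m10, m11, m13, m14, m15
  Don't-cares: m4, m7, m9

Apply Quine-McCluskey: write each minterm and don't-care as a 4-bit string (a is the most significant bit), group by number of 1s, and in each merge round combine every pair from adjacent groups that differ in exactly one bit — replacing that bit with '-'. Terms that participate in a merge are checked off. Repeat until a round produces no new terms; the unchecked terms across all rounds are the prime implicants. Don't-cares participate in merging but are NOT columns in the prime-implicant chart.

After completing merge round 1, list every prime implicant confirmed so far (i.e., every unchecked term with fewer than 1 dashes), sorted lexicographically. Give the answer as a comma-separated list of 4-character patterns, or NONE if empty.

NONE

[col 0] 0000*, 0001*, 0010*, 0100*, 0101*, 0111*, 1001*, 1010*, 1011*, 1101*, 1110*, 1111*
[col 1] -001*, -010, -101*, -111*, 0-00*, 0-01*, 00-0, 000-*, 01-1*, 010-*, 1-01*, 1-10*, 1-11*, 10-1*, 101-*, 11-1*, 111-*
[col 2] --01, -1-1, 0-0-, 1--1, 1-1-
Prime implicants: --01, -010, -1-1, 0-0-, 00-0, 1--1, 1-1-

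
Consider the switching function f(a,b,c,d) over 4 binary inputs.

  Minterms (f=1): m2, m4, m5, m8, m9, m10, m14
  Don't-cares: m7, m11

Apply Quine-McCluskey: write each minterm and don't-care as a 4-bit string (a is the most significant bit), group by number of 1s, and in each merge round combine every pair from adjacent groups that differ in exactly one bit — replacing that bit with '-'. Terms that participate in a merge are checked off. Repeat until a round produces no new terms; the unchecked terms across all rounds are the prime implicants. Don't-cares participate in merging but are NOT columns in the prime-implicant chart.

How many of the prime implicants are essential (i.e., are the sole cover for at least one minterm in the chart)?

Round 0: 0010✓ 0100✓ 0101✓ 0111✓ 1000✓ 1001✓ 1010✓ 1011✓ 1110✓
Round 1: -010 01-1 010- 1-10 10-0✓ 10-1✓ 100-✓ 101-✓
Round 2: 10--
PIs = {-010, 01-1, 010-, 1-10, 10--}
Coverage chart:
  m2: -010 ←essential
  m4: 010- ←essential
  m5: 01-1,010-
  m8: 10-- ←essential
  m9: 10-- ←essential
  m10: -010,1-10,10--
  m14: 1-10 ←essential
Essential: -010, 010-, 1-10, 10--

4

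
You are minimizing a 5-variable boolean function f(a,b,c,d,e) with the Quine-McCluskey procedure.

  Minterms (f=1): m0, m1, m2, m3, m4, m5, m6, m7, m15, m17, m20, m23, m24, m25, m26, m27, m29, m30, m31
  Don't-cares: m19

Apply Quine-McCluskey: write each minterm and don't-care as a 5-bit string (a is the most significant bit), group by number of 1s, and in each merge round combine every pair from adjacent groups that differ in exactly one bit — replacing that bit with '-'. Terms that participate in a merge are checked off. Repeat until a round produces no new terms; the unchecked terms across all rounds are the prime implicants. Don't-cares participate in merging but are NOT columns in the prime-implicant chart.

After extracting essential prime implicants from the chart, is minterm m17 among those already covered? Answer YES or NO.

size-2^0 implicants → 00000(✓)  00001(✓)  00010(✓)  00011(✓)  00100(✓)  00101(✓)  00110(✓)  00111(✓)  01111(✓)  10001(✓)  10011(✓)  10100(✓)  10111(✓)  11000(✓)  11001(✓)  11010(✓)  11011(✓)  11101(✓)  11110(✓)  11111(✓)
size-2^1 implicants → -0001(✓)  -0011(✓)  -0100  -0111(✓)  -1111(✓)  0-111(✓)  00-00(✓)  00-01(✓)  00-10(✓)  00-11(✓)  000-0(✓)  000-1(✓)  0000-(✓)  0001-(✓)  001-0(✓)  001-1(✓)  0010-(✓)  0011-(✓)  1-001(✓)  1-011(✓)  1-111(✓)  10-11(✓)  100-1(✓)  11-01(✓)  11-10(✓)  11-11(✓)  110-0(✓)  110-1(✓)  1100-(✓)  1101-(✓)  111-1(✓)  1111-(✓)
size-2^2 implicants → --111  -0-11  -00-1  00--0(✓)  00--1(✓)  00-0-(✓)  00-1-(✓)  000--(✓)  001--(✓)  1--11  1-0-1  11--1  11-1-  110--
size-2^3 implicants → 00---
Unchecked terms (primes): --111, -0-11, -00-1, -0100, 00---, 1--11, 1-0-1, 11--1, 11-1-, 110--
Minterm coverage:
  m0 ⊆ 00--- [E]
  m1 ⊆ -00-1,00---
  m2 ⊆ 00--- [E]
  m3 ⊆ -0-11,-00-1,00---
  m4 ⊆ -0100,00---
  m5 ⊆ 00--- [E]
  m6 ⊆ 00--- [E]
  m7 ⊆ --111,-0-11,00---
  m15 ⊆ --111 [E]
  m17 ⊆ -00-1,1-0-1
  m20 ⊆ -0100 [E]
  m23 ⊆ --111,-0-11,1--11
  m24 ⊆ 110-- [E]
  m25 ⊆ 1-0-1,11--1,110--
  m26 ⊆ 11-1-,110--
  m27 ⊆ 1--11,1-0-1,11--1,11-1-,110--
  m29 ⊆ 11--1 [E]
  m30 ⊆ 11-1- [E]
  m31 ⊆ --111,1--11,11--1,11-1-
E = {--111, -0100, 00---, 11--1, 11-1-, 110--}

NO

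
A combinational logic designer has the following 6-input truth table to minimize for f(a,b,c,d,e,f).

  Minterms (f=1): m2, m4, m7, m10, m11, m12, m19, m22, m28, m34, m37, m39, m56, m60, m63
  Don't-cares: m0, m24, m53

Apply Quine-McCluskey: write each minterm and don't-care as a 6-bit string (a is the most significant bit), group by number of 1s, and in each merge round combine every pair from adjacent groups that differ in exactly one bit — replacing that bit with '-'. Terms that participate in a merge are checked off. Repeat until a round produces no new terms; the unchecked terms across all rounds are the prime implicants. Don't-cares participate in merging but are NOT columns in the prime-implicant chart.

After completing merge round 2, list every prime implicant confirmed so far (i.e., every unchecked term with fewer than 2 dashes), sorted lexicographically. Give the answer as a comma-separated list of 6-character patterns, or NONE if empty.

-00010, -00111, 0-1100, 00-010, 00-100, 000-00, 0000-0, 00101-, 010011, 010110, 1-0101, 1001-1, 111111

[col 0] 000000*, 000010*, 000100*, 000111*, 001010*, 001011*, 001100*, 010011, 010110, 011000*, 011100*, 100010*, 100101*, 100111*, 110101*, 111000*, 111100*, 111111
[col 1] -00010, -00111, -11000*, -11100*, 0-1100, 00-010, 00-100, 000-00, 0000-0, 00101-, 011-00*, 1-0101, 1001-1, 111-00*
[col 2] -11-00
Prime implicants: -00010, -00111, -11-00, 0-1100, 00-010, 00-100, 000-00, 0000-0, 00101-, 010011, 010110, 1-0101, 1001-1, 111111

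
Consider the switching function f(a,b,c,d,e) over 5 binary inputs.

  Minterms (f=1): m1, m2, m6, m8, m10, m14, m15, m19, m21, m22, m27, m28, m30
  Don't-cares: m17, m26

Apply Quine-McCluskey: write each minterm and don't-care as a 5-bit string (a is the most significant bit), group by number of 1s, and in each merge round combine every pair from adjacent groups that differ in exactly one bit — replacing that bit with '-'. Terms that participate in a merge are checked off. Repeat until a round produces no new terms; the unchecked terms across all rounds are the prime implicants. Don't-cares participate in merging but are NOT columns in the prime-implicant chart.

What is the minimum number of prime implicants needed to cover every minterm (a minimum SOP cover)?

8

size-2^0 implicants → 00001(✓)  00010(✓)  00110(✓)  01000(✓)  01010(✓)  01110(✓)  01111(✓)  10001(✓)  10011(✓)  10101(✓)  10110(✓)  11010(✓)  11011(✓)  11100(✓)  11110(✓)
size-2^1 implicants → -0001  -0110(✓)  -1010(✓)  -1110(✓)  0-010(✓)  0-110(✓)  00-10(✓)  01-10(✓)  010-0  0111-  1-011  1-110(✓)  10-01  100-1  11-10(✓)  1101-  111-0
size-2^2 implicants → --110  -1-10  0--10
Unchecked terms (primes): --110, -0001, -1-10, 0--10, 010-0, 0111-, 1-011, 10-01, 100-1, 1101-, 111-0
Minterm coverage:
  m1 ⊆ -0001 [E]
  m2 ⊆ 0--10 [E]
  m6 ⊆ --110,0--10
  m8 ⊆ 010-0 [E]
  m10 ⊆ -1-10,0--10,010-0
  m14 ⊆ --110,-1-10,0--10,0111-
  m15 ⊆ 0111- [E]
  m19 ⊆ 1-011,100-1
  m21 ⊆ 10-01 [E]
  m22 ⊆ --110 [E]
  m27 ⊆ 1-011,1101-
  m28 ⊆ 111-0 [E]
  m30 ⊆ --110,-1-10,111-0
E = {--110, -0001, 0--10, 010-0, 0111-, 10-01, 111-0}
Petrick residual → 1-011
Cover = cde' + b'c'd'e + a'de' + a'bc'e' + a'bcd + ac'de + ab'd'e + abce'  |cover|=8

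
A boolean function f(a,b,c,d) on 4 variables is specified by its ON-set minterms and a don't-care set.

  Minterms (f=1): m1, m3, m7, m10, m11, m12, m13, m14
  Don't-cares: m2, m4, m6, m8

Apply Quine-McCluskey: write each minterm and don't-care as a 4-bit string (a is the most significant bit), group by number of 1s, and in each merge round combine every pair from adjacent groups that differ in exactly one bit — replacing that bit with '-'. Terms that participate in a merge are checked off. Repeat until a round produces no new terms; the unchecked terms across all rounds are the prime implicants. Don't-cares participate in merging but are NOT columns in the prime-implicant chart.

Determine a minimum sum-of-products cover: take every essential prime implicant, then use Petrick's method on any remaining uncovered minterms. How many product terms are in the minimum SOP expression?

Round 0: 0001✓ 0010✓ 0011✓ 0100✓ 0110✓ 0111✓ 1000✓ 1010✓ 1011✓ 1100✓ 1101✓ 1110✓
Round 1: -010✓ -011✓ -100✓ -110✓ 0-10✓ 0-11✓ 00-1 001-✓ 01-0✓ 011-✓ 1-00✓ 1-10✓ 10-0✓ 101-✓ 11-0✓ 110-
Round 2: --10 -01- -1-0 0-1- 1--0
PIs = {--10, -01-, -1-0, 0-1-, 00-1, 1--0, 110-}
Coverage chart:
  m1: 00-1 ←essential
  m3: -01-,0-1-,00-1
  m7: 0-1- ←essential
  m10: --10,-01-,1--0
  m11: -01- ←essential
  m12: -1-0,1--0,110-
  m13: 110- ←essential
  m14: --10,-1-0,1--0
Essential: -01-, 0-1-, 00-1, 110-
Petrick residual → --10
Min cover (5 terms): cd' + b'c + a'c + a'b'd + abc'

5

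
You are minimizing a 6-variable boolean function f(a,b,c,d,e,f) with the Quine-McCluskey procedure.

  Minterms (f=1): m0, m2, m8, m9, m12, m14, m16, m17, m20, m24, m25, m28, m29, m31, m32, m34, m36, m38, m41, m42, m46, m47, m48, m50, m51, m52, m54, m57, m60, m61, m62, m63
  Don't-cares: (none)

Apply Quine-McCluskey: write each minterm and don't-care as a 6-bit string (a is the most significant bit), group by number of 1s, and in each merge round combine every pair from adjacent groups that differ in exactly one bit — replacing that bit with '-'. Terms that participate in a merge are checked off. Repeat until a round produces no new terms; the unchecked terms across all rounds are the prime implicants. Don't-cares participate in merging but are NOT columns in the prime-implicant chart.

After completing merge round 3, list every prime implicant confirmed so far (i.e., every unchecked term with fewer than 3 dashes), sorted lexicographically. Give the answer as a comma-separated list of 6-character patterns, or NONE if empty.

size-2^0 implicants → 000000(✓)  000010(✓)  001000(✓)  001001(✓)  001100(✓)  001110(✓)  010000(✓)  010001(✓)  010100(✓)  011000(✓)  011001(✓)  011100(✓)  011101(✓)  011111(✓)  100000(✓)  100010(✓)  100100(✓)  100110(✓)  101001(✓)  101010(✓)  101110(✓)  101111(✓)  110000(✓)  110010(✓)  110011(✓)  110100(✓)  110110(✓)  111001(✓)  111100(✓)  111101(✓)  111110(✓)  111111(✓)
size-2^1 implicants → -00000(✓)  -00010(✓)  -01001(✓)  -01110  -10000(✓)  -10100(✓)  -11001(✓)  -11100(✓)  -11101(✓)  -11111(✓)  0-0000(✓)  0-1000(✓)  0-1001(✓)  0-1100(✓)  00-000(✓)  0000-0(✓)  001-00(✓)  00100-(✓)  0011-0  01-000(✓)  01-001(✓)  01-100(✓)  010-00(✓)  01000-(✓)  011-00(✓)  011-01(✓)  01100-(✓)  0111-1(✓)  01110-(✓)  1-0000(✓)  1-0010(✓)  1-0100(✓)  1-0110(✓)  1-1001(✓)  1-1110(✓)  1-1111(✓)  10-010(✓)  10-110(✓)  100-00(✓)  100-10(✓)  1000-0(✓)  1001-0(✓)  101-10(✓)  10111-(✓)  11-100(✓)  11-110(✓)  110-00(✓)  110-10(✓)  1100-0(✓)  11001-  1101-0(✓)  111-01(✓)  1111-0(✓)  1111-1(✓)  11110-(✓)  11111-(✓)
size-2^2 implicants → --0000  --1001  -000-0  -1-100  -10-00  -11-01  -111-1  -1110-  0--000  0-1-00  0-100-  01--00  01-00-  011-0-  1--110  1-0-00(✓)  1-0-10(✓)  1-00-0(✓)  1-01-0(✓)  1-111-  10--10  100--0(✓)  11-1-0  110--0(✓)  1111--
size-2^3 implicants → 1-0--0
Unchecked terms (primes): --0000, --1001, -000-0, -01110, -1-100, -10-00, -11-01, -111-1, -1110-, 0--000, 0-1-00, 0-100-, 0011-0, 01--00, 01-00-, 011-0-, 1--110, 1-0--0, 1-111-, 10--10, 11-1-0, 11001-, 1111--

--0000, --1001, -000-0, -01110, -1-100, -10-00, -11-01, -111-1, -1110-, 0--000, 0-1-00, 0-100-, 0011-0, 01--00, 01-00-, 011-0-, 1--110, 1-111-, 10--10, 11-1-0, 11001-, 1111--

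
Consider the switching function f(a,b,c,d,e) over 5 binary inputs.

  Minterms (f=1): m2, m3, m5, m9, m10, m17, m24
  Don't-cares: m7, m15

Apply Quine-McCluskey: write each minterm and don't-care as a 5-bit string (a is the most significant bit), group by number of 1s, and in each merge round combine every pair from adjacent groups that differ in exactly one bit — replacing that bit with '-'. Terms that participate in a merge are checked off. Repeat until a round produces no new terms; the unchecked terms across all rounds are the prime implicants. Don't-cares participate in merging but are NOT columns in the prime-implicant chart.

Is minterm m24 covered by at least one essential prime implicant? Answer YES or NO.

[col 0] 00010*, 00011*, 00101*, 00111*, 01001, 01010*, 01111*, 10001, 11000
[col 1] 0-010, 0-111, 00-11, 0001-, 001-1
Prime implicants: 0-010, 0-111, 00-11, 0001-, 001-1, 01001, 10001, 11000
PI chart (minterm → PIs covering it):
  2 | 0-010,0001-
  3 | 00-11,0001-
  5 | 001-1  (sole → essential)
  9 | 01001  (sole → essential)
  10 | 0-010  (sole → essential)
  17 | 10001  (sole → essential)
  24 | 11000  (sole → essential)
Essential prime implicants: 0-010, 001-1, 01001, 10001, 11000

YES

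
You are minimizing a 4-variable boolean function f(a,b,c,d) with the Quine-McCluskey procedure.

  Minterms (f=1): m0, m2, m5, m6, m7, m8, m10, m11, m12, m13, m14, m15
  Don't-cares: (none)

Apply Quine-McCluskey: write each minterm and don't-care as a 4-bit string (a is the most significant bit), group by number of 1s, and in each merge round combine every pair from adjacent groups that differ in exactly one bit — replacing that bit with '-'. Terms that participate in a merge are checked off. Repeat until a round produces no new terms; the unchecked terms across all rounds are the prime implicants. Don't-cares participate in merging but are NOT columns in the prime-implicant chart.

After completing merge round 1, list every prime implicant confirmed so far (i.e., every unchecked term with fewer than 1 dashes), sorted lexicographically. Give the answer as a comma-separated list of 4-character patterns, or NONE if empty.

Round 0: 0000✓ 0010✓ 0101✓ 0110✓ 0111✓ 1000✓ 1010✓ 1011✓ 1100✓ 1101✓ 1110✓ 1111✓
Round 1: -000✓ -010✓ -101✓ -110✓ -111✓ 0-10✓ 00-0✓ 01-1✓ 011-✓ 1-00✓ 1-10✓ 1-11✓ 10-0✓ 101-✓ 11-0✓ 11-1✓ 110-✓ 111-✓
Round 2: --10 -0-0 -1-1 -11- 1--0 1-1- 11--
PIs = {--10, -0-0, -1-1, -11-, 1--0, 1-1-, 11--}

NONE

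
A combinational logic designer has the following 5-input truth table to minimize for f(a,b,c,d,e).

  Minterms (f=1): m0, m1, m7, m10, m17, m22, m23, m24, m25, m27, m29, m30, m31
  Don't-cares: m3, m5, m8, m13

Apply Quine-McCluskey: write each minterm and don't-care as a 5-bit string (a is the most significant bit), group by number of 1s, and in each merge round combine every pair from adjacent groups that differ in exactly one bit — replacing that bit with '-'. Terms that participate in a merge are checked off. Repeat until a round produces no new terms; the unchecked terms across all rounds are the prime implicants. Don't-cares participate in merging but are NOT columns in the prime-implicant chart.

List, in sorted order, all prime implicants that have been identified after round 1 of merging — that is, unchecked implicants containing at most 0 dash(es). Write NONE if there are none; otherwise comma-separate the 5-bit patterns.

Round 0: 00000✓ 00001✓ 00011✓ 00101✓ 00111✓ 01000✓ 01010✓ 01101✓ 10001✓ 10110✓ 10111✓ 11000✓ 11001✓ 11011✓ 11101✓ 11110✓ 11111✓
Round 1: -0001 -0111 -1000 -1101 0-000 0-101 00-01✓ 00-11✓ 000-1✓ 0000- 001-1✓ 010-0 1-001 1-110✓ 1-111✓ 1011-✓ 11-01✓ 11-11✓ 110-1✓ 1100- 111-1✓ 1111-✓
Round 2: 00--1 1-11- 11--1
PIs = {-0001, -0111, -1000, -1101, 0-000, 0-101, 00--1, 0000-, 010-0, 1-001, 1-11-, 11--1, 1100-}

NONE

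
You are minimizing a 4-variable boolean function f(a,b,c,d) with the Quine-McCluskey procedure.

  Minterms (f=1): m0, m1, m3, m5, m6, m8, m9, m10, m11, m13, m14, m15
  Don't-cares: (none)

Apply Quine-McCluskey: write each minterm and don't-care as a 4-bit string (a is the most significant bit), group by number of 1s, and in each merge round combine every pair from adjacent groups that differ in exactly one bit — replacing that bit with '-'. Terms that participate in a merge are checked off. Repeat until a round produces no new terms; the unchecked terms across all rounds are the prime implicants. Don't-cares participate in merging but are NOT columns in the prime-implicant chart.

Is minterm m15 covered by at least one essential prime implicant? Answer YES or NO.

NO

Round 0: 0000✓ 0001✓ 0011✓ 0101✓ 0110✓ 1000✓ 1001✓ 1010✓ 1011✓ 1101✓ 1110✓ 1111✓
Round 1: -000✓ -001✓ -011✓ -101✓ -110 0-01✓ 00-1✓ 000-✓ 1-01✓ 1-10✓ 1-11✓ 10-0✓ 10-1✓ 100-✓ 101-✓ 11-1✓ 111-✓
Round 2: --01 -0-1 -00- 1--1 1-1- 10--
PIs = {--01, -0-1, -00-, -110, 1--1, 1-1-, 10--}
Coverage chart:
  m0: -00- ←essential
  m1: --01,-0-1,-00-
  m3: -0-1 ←essential
  m5: --01 ←essential
  m6: -110 ←essential
  m8: -00-,10--
  m9: --01,-0-1,-00-,1--1,10--
  m10: 1-1-,10--
  m11: -0-1,1--1,1-1-,10--
  m13: --01,1--1
  m14: -110,1-1-
  m15: 1--1,1-1-
Essential: --01, -0-1, -00-, -110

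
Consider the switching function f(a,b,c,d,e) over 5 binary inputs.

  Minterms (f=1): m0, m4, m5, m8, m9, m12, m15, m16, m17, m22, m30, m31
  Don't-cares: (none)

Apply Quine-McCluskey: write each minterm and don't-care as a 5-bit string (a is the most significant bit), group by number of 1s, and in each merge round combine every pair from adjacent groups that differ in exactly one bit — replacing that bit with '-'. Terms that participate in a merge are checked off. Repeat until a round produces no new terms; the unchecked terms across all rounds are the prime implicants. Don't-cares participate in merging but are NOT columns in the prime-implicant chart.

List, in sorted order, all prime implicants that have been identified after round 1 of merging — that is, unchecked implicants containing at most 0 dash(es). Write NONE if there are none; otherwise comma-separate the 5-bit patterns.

NONE

Round 0: 00000✓ 00100✓ 00101✓ 01000✓ 01001✓ 01100✓ 01111✓ 10000✓ 10001✓ 10110✓ 11110✓ 11111✓
Round 1: -0000 -1111 0-000✓ 0-100✓ 00-00✓ 0010- 01-00✓ 0100- 1-110 1000- 1111-
Round 2: 0--00
PIs = {-0000, -1111, 0--00, 0010-, 0100-, 1-110, 1000-, 1111-}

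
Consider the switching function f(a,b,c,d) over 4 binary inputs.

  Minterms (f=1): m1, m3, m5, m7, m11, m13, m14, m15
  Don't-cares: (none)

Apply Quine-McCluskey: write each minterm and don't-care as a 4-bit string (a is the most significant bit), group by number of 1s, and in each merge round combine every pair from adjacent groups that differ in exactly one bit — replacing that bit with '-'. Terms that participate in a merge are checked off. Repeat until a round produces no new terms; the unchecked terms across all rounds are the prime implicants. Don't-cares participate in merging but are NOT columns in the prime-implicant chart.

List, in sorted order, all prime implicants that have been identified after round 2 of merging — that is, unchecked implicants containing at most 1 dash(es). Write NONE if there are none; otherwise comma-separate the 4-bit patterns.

111-

Round 0: 0001✓ 0011✓ 0101✓ 0111✓ 1011✓ 1101✓ 1110✓ 1111✓
Round 1: -011✓ -101✓ -111✓ 0-01✓ 0-11✓ 00-1✓ 01-1✓ 1-11✓ 11-1✓ 111-
Round 2: --11 -1-1 0--1
PIs = {--11, -1-1, 0--1, 111-}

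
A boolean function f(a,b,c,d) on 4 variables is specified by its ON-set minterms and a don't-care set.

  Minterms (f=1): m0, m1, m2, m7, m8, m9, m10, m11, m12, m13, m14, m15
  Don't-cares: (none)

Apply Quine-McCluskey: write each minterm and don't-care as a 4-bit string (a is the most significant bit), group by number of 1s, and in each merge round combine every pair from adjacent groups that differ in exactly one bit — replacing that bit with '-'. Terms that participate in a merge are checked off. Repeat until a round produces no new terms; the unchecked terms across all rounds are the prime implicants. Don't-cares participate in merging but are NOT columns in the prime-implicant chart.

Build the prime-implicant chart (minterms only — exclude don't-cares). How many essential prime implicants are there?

[col 0] 0000*, 0001*, 0010*, 0111*, 1000*, 1001*, 1010*, 1011*, 1100*, 1101*, 1110*, 1111*
[col 1] -000*, -001*, -010*, -111, 00-0*, 000-*, 1-00*, 1-01*, 1-10*, 1-11*, 10-0*, 10-1*, 100-*, 101-*, 11-0*, 11-1*, 110-*, 111-*
[col 2] -0-0, -00-, 1--0*, 1--1*, 1-0-*, 1-1-*, 10--*, 11--*
[col 3] 1---
Prime implicants: -0-0, -00-, -111, 1---
PI chart (minterm → PIs covering it):
  0 | -0-0,-00-
  1 | -00-  (sole → essential)
  2 | -0-0  (sole → essential)
  7 | -111  (sole → essential)
  8 | -0-0,-00-,1---
  9 | -00-,1---
  10 | -0-0,1---
  11 | 1---  (sole → essential)
  12 | 1---  (sole → essential)
  13 | 1---  (sole → essential)
  14 | 1---  (sole → essential)
  15 | -111,1---
Essential prime implicants: -0-0, -00-, -111, 1---

4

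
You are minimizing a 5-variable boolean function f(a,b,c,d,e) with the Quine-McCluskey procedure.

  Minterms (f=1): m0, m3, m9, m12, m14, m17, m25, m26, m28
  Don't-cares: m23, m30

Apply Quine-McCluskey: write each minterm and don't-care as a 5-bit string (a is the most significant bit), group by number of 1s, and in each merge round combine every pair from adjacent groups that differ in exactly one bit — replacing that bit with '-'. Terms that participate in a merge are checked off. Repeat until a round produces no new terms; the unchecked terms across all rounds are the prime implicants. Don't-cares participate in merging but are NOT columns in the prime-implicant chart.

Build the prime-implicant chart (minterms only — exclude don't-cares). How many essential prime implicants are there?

6

[col 0] 00000, 00011, 01001*, 01100*, 01110*, 10001*, 10111, 11001*, 11010*, 11100*, 11110*
[col 1] -1001, -1100*, -1110*, 011-0*, 1-001, 11-10, 111-0*
[col 2] -11-0
Prime implicants: -1001, -11-0, 00000, 00011, 1-001, 10111, 11-10
PI chart (minterm → PIs covering it):
  0 | 00000  (sole → essential)
  3 | 00011  (sole → essential)
  9 | -1001  (sole → essential)
  12 | -11-0  (sole → essential)
  14 | -11-0  (sole → essential)
  17 | 1-001  (sole → essential)
  25 | -1001,1-001
  26 | 11-10  (sole → essential)
  28 | -11-0  (sole → essential)
Essential prime implicants: -1001, -11-0, 00000, 00011, 1-001, 11-10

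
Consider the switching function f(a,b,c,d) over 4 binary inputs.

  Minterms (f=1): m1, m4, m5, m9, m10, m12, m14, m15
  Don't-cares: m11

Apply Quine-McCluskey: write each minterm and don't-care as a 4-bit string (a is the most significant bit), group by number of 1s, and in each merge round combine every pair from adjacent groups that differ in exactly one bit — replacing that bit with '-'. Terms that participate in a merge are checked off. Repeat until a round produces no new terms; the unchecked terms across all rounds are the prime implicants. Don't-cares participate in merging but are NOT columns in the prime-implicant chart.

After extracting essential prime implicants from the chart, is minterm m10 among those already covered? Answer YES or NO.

YES

Round 0: 0001✓ 0100✓ 0101✓ 1001✓ 1010✓ 1011✓ 1100✓ 1110✓ 1111✓
Round 1: -001 -100 0-01 010- 1-10✓ 1-11✓ 10-1 101-✓ 11-0 111-✓
Round 2: 1-1-
PIs = {-001, -100, 0-01, 010-, 1-1-, 10-1, 11-0}
Coverage chart:
  m1: -001,0-01
  m4: -100,010-
  m5: 0-01,010-
  m9: -001,10-1
  m10: 1-1- ←essential
  m12: -100,11-0
  m14: 1-1-,11-0
  m15: 1-1- ←essential
Essential: 1-1-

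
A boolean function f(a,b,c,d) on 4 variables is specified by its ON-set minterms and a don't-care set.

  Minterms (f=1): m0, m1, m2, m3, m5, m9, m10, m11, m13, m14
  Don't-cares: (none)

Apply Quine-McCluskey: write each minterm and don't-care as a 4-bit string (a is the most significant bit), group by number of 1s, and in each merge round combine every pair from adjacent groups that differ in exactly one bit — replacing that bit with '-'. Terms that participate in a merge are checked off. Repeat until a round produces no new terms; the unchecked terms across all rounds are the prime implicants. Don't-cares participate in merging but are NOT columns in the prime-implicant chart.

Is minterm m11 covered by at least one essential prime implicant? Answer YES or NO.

NO

[col 0] 0000*, 0001*, 0010*, 0011*, 0101*, 1001*, 1010*, 1011*, 1101*, 1110*
[col 1] -001*, -010*, -011*, -101*, 0-01*, 00-0*, 00-1*, 000-*, 001-*, 1-01*, 1-10, 10-1*, 101-*
[col 2] --01, -0-1, -01-, 00--
Prime implicants: --01, -0-1, -01-, 00--, 1-10
PI chart (minterm → PIs covering it):
  0 | 00--  (sole → essential)
  1 | --01,-0-1,00--
  2 | -01-,00--
  3 | -0-1,-01-,00--
  5 | --01  (sole → essential)
  9 | --01,-0-1
  10 | -01-,1-10
  11 | -0-1,-01-
  13 | --01  (sole → essential)
  14 | 1-10  (sole → essential)
Essential prime implicants: --01, 00--, 1-10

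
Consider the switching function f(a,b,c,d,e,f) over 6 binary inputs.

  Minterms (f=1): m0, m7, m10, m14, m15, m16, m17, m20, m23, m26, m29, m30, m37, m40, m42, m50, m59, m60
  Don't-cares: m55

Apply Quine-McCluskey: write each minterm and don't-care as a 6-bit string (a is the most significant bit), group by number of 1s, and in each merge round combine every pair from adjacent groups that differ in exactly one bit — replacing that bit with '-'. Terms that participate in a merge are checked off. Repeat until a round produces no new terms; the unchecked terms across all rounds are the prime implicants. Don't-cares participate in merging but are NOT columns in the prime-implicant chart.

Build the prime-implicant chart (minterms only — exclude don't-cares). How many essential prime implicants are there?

10

Round 0: 000000✓ 000111✓ 001010✓ 001110✓ 001111✓ 010000✓ 010001✓ 010100✓ 010111✓ 011010✓ 011101 011110✓ 100101 101000✓ 101010✓ 110010 110111✓ 111011 111100
Round 1: -01010 -10111 0-0000 0-0111 0-1010✓ 0-1110✓ 00-111 001-10✓ 00111- 010-00 01000- 011-10✓ 1010-0
Round 2: 0-1-10
PIs = {-01010, -10111, 0-0000, 0-0111, 0-1-10, 00-111, 00111-, 010-00, 01000-, 011101, 100101, 1010-0, 110010, 111011, 111100}
Coverage chart:
  m0: 0-0000 ←essential
  m7: 0-0111,00-111
  m10: -01010,0-1-10
  m14: 0-1-10,00111-
  m15: 00-111,00111-
  m16: 0-0000,010-00,01000-
  m17: 01000- ←essential
  m20: 010-00 ←essential
  m23: -10111,0-0111
  m26: 0-1-10 ←essential
  m29: 011101 ←essential
  m30: 0-1-10 ←essential
  m37: 100101 ←essential
  m40: 1010-0 ←essential
  m42: -01010,1010-0
  m50: 110010 ←essential
  m59: 111011 ←essential
  m60: 111100 ←essential
Essential: 0-0000, 0-1-10, 010-00, 01000-, 011101, 100101, 1010-0, 110010, 111011, 111100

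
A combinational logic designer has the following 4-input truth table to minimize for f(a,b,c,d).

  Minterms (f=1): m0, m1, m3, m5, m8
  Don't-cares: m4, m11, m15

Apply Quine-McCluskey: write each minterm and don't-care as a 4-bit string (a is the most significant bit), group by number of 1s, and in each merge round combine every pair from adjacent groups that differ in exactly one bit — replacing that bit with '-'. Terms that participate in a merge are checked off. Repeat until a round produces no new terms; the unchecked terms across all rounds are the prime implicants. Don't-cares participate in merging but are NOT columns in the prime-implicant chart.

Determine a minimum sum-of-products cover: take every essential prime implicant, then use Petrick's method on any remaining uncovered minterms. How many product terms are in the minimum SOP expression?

3

size-2^0 implicants → 0000(✓)  0001(✓)  0011(✓)  0100(✓)  0101(✓)  1000(✓)  1011(✓)  1111(✓)
size-2^1 implicants → -000  -011  0-00(✓)  0-01(✓)  00-1  000-(✓)  010-(✓)  1-11
size-2^2 implicants → 0-0-
Unchecked terms (primes): -000, -011, 0-0-, 00-1, 1-11
Minterm coverage:
  m0 ⊆ -000,0-0-
  m1 ⊆ 0-0-,00-1
  m3 ⊆ -011,00-1
  m5 ⊆ 0-0- [E]
  m8 ⊆ -000 [E]
E = {-000, 0-0-}
Petrick residual → -011
Cover = b'c'd' + b'cd + a'c'  |cover|=3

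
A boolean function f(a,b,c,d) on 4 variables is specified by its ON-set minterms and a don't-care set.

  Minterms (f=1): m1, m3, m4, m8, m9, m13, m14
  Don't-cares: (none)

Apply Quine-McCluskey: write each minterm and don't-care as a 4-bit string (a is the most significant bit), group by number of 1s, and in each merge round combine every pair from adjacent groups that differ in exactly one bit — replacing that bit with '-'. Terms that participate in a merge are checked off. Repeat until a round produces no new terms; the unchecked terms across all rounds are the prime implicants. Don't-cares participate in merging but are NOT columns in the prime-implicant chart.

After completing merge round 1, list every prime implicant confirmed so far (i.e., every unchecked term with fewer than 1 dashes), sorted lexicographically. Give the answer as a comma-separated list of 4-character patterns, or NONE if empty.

Round 0: 0001✓ 0011✓ 0100 1000✓ 1001✓ 1101✓ 1110
Round 1: -001 00-1 1-01 100-
PIs = {-001, 00-1, 0100, 1-01, 100-, 1110}

0100, 1110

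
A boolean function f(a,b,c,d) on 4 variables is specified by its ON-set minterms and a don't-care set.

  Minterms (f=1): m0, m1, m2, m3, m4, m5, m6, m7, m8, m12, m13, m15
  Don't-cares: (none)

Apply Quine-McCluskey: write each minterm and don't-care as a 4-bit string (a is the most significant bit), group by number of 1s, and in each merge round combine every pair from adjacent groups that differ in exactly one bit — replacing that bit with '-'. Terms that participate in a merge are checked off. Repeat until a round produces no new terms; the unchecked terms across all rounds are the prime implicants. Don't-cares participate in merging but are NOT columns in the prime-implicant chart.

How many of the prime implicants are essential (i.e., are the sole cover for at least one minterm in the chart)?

[col 0] 0000*, 0001*, 0010*, 0011*, 0100*, 0101*, 0110*, 0111*, 1000*, 1100*, 1101*, 1111*
[col 1] -000*, -100*, -101*, -111*, 0-00*, 0-01*, 0-10*, 0-11*, 00-0*, 00-1*, 000-*, 001-*, 01-0*, 01-1*, 010-*, 011-*, 1-00*, 11-1*, 110-*
[col 2] --00, -1-1, -10-, 0--0*, 0--1*, 0-0-*, 0-1-*, 00--*, 01--*
[col 3] 0---
Prime implicants: --00, -1-1, -10-, 0---
PI chart (minterm → PIs covering it):
  0 | --00,0---
  1 | 0---  (sole → essential)
  2 | 0---  (sole → essential)
  3 | 0---  (sole → essential)
  4 | --00,-10-,0---
  5 | -1-1,-10-,0---
  6 | 0---  (sole → essential)
  7 | -1-1,0---
  8 | --00  (sole → essential)
  12 | --00,-10-
  13 | -1-1,-10-
  15 | -1-1  (sole → essential)
Essential prime implicants: --00, -1-1, 0---

3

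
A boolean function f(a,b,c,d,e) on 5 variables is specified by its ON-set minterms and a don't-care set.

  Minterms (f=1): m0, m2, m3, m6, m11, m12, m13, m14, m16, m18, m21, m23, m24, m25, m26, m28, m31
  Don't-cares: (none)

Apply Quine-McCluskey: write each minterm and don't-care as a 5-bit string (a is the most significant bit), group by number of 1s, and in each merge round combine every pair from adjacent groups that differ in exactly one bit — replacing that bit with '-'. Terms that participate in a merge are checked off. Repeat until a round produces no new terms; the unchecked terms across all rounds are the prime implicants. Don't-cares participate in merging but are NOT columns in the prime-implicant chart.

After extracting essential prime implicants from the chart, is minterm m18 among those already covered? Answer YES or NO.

YES

[col 0] 00000*, 00010*, 00011*, 00110*, 01011*, 01100*, 01101*, 01110*, 10000*, 10010*, 10101*, 10111*, 11000*, 11001*, 11010*, 11100*, 11111*
[col 1] -0000*, -0010*, -1100, 0-011, 0-110, 00-10, 000-0*, 0001-, 011-0, 0110-, 1-000*, 1-010*, 1-111, 100-0*, 101-1, 11-00, 110-0*, 1100-
[col 2] -00-0, 1-0-0
Prime implicants: -00-0, -1100, 0-011, 0-110, 00-10, 0001-, 011-0, 0110-, 1-0-0, 1-111, 101-1, 11-00, 1100-
PI chart (minterm → PIs covering it):
  0 | -00-0  (sole → essential)
  2 | -00-0,00-10,0001-
  3 | 0-011,0001-
  6 | 0-110,00-10
  11 | 0-011  (sole → essential)
  12 | -1100,011-0,0110-
  13 | 0110-  (sole → essential)
  14 | 0-110,011-0
  16 | -00-0,1-0-0
  18 | -00-0,1-0-0
  21 | 101-1  (sole → essential)
  23 | 1-111,101-1
  24 | 1-0-0,11-00,1100-
  25 | 1100-  (sole → essential)
  26 | 1-0-0  (sole → essential)
  28 | -1100,11-00
  31 | 1-111  (sole → essential)
Essential prime implicants: -00-0, 0-011, 0110-, 1-0-0, 1-111, 101-1, 1100-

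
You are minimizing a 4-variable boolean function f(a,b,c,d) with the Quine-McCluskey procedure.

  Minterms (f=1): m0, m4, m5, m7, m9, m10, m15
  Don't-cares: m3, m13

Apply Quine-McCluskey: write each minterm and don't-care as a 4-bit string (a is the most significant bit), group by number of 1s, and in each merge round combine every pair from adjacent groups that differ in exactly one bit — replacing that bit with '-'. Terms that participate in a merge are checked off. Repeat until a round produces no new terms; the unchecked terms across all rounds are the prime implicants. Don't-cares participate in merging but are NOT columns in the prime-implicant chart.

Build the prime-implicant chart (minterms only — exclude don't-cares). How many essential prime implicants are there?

[col 0] 0000*, 0011*, 0100*, 0101*, 0111*, 1001*, 1010, 1101*, 1111*
[col 1] -101*, -111*, 0-00, 0-11, 01-1*, 010-, 1-01, 11-1*
[col 2] -1-1
Prime implicants: -1-1, 0-00, 0-11, 010-, 1-01, 1010
PI chart (minterm → PIs covering it):
  0 | 0-00  (sole → essential)
  4 | 0-00,010-
  5 | -1-1,010-
  7 | -1-1,0-11
  9 | 1-01  (sole → essential)
  10 | 1010  (sole → essential)
  15 | -1-1  (sole → essential)
Essential prime implicants: -1-1, 0-00, 1-01, 1010

4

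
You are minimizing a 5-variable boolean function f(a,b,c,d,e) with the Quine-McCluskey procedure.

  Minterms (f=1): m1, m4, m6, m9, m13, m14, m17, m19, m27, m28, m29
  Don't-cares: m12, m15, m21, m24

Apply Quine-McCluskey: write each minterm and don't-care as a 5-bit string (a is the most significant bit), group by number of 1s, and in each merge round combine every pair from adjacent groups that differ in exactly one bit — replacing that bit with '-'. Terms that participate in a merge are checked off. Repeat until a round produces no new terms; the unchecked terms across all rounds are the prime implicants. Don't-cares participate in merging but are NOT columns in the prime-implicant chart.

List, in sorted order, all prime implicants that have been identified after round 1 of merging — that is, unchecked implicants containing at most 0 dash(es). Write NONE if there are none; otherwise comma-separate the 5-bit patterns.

[col 0] 00001*, 00100*, 00110*, 01001*, 01100*, 01101*, 01110*, 01111*, 10001*, 10011*, 10101*, 11000*, 11011*, 11100*, 11101*
[col 1] -0001, -1100*, -1101*, 0-001, 0-100*, 0-110*, 001-0*, 01-01, 011-0*, 011-1*, 0110-*, 0111-*, 1-011, 1-101, 10-01, 100-1, 11-00, 1110-*
[col 2] -110-, 0-1-0, 011--
Prime implicants: -0001, -110-, 0-001, 0-1-0, 01-01, 011--, 1-011, 1-101, 10-01, 100-1, 11-00

NONE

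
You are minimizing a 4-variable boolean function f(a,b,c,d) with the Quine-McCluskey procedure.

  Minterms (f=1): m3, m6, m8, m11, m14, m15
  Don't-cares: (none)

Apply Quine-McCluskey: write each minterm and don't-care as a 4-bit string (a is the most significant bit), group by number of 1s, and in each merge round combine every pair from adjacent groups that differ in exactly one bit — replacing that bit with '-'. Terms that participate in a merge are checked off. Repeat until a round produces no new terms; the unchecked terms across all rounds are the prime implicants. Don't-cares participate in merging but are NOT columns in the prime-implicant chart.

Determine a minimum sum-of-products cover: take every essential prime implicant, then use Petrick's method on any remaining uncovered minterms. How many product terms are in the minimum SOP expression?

Round 0: 0011✓ 0110✓ 1000 1011✓ 1110✓ 1111✓
Round 1: -011 -110 1-11 111-
PIs = {-011, -110, 1-11, 1000, 111-}
Coverage chart:
  m3: -011 ←essential
  m6: -110 ←essential
  m8: 1000 ←essential
  m11: -011,1-11
  m14: -110,111-
  m15: 1-11,111-
Essential: -011, -110, 1000
Petrick residual → 1-11
Min cover (4 terms): b'cd + bcd' + acd + ab'c'd'

4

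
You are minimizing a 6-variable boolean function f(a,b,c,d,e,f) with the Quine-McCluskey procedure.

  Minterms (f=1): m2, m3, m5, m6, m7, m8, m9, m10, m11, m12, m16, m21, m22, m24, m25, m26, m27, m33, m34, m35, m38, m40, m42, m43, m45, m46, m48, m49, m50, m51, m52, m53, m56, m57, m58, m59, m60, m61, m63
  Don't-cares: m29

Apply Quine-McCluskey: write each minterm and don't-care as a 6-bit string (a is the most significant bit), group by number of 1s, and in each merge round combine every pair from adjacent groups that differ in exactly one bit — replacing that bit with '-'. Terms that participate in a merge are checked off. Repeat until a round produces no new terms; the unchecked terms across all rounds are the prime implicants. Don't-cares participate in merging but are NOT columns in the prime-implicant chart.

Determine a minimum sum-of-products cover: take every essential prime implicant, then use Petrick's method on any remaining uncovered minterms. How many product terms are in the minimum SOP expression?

size-2^0 implicants → 000010(✓)  000011(✓)  000101(✓)  000110(✓)  000111(✓)  001000(✓)  001001(✓)  001010(✓)  001011(✓)  001100(✓)  010000(✓)  010101(✓)  010110(✓)  011000(✓)  011001(✓)  011010(✓)  011011(✓)  011101(✓)  100001(✓)  100010(✓)  100011(✓)  100110(✓)  101000(✓)  101010(✓)  101011(✓)  101101(✓)  101110(✓)  110000(✓)  110001(✓)  110010(✓)  110011(✓)  110100(✓)  110101(✓)  111000(✓)  111001(✓)  111010(✓)  111011(✓)  111100(✓)  111101(✓)  111111(✓)
size-2^1 implicants → -00010(✓)  -00011(✓)  -00110(✓)  -01000(✓)  -01010(✓)  -01011(✓)  -10000(✓)  -10101(✓)  -11000(✓)  -11001(✓)  -11010(✓)  -11011(✓)  -11101(✓)  0-0101  0-0110  0-1000(✓)  0-1001(✓)  0-1010(✓)  0-1011(✓)  00-010(✓)  00-011(✓)  000-10(✓)  000-11(✓)  00001-(✓)  0001-1  00011-(✓)  001-00  0010-0(✓)  0010-1(✓)  00100-(✓)  00101-(✓)  01-000(✓)  01-101(✓)  011-01(✓)  0110-0(✓)  0110-1(✓)  01100-(✓)  01101-(✓)  1-0001(✓)  1-0010(✓)  1-0011(✓)  1-1000(✓)  1-1010(✓)  1-1011(✓)  1-1101  10-010(✓)  10-011(✓)  10-110(✓)  100-10(✓)  1000-1(✓)  10001-(✓)  101-10(✓)  1010-0(✓)  10101-(✓)  11-000(✓)  11-001(✓)  11-010(✓)  11-011(✓)  11-100(✓)  11-101(✓)  110-00(✓)  110-01(✓)  1100-0(✓)  1100-1(✓)  11000-(✓)  11001-(✓)  11010-(✓)  111-00(✓)  111-01(✓)  111-11(✓)  1110-0(✓)  1110-1(✓)  11100-(✓)  11101-(✓)  1111-1(✓)  11110-(✓)
size-2^2 implicants → --1000(✓)  --1010(✓)  --1011(✓)  -0-010(✓)  -0-011(✓)  -00-10  -0001-(✓)  -010-0(✓)  -0101-(✓)  -1-000  -1-101  -11-01  -110-0(✓)  -110-1(✓)  -1100-(✓)  -1101-(✓)  0-10-0(✓)  0-10-1(✓)  0-100-(✓)  0-101-(✓)  00-01-(✓)  000-1-  0010--(✓)  0110--(✓)  1--010(✓)  1--011(✓)  1-00-1  1-001-(✓)  1-10-0(✓)  1-101-(✓)  10--10  10-01-(✓)  11--00(✓)  11--01(✓)  11-0-0(✓)  11-0-1(✓)  11-00-(✓)  11-01-(✓)  11-10-(✓)  110-0-(✓)  1100--(✓)  111--1  111-0-(✓)  1110--(✓)
size-2^3 implicants → --10-0  --101-  -0-01-  -110--  0-10--  1--01-  11--0-  11-0--
Unchecked terms (primes): --10-0, --101-, -0-01-, -00-10, -1-000, -1-101, -11-01, -110--, 0-0101, 0-0110, 0-10--, 000-1-, 0001-1, 001-00, 1--01-, 1-00-1, 1-1101, 10--10, 11--0-, 11-0--, 111--1
Minterm coverage:
  m2 ⊆ -0-01-,-00-10,000-1-
  m3 ⊆ -0-01-,000-1-
  m5 ⊆ 0-0101,0001-1
  m6 ⊆ -00-10,0-0110,000-1-
  m7 ⊆ 000-1-,0001-1
  m8 ⊆ --10-0,0-10--,001-00
  m9 ⊆ 0-10-- [E]
  m10 ⊆ --10-0,--101-,-0-01-,0-10--
  m11 ⊆ --101-,-0-01-,0-10--
  m12 ⊆ 001-00 [E]
  m16 ⊆ -1-000 [E]
  m21 ⊆ -1-101,0-0101
  m22 ⊆ 0-0110 [E]
  m24 ⊆ --10-0,-1-000,-110--,0-10--
  m25 ⊆ -11-01,-110--,0-10--
  m26 ⊆ --10-0,--101-,-110--,0-10--
  m27 ⊆ --101-,-110--,0-10--
  m33 ⊆ 1-00-1 [E]
  m34 ⊆ -0-01-,-00-10,1--01-,10--10
  m35 ⊆ -0-01-,1--01-,1-00-1
  m38 ⊆ -00-10,10--10
  m40 ⊆ --10-0 [E]
  m42 ⊆ --10-0,--101-,-0-01-,1--01-,10--10
  m43 ⊆ --101-,-0-01-,1--01-
  m45 ⊆ 1-1101 [E]
  m46 ⊆ 10--10 [E]
  m48 ⊆ -1-000,11--0-,11-0--
  m49 ⊆ 1-00-1,11--0-,11-0--
  m50 ⊆ 1--01-,11-0--
  m51 ⊆ 1--01-,1-00-1,11-0--
  m52 ⊆ 11--0- [E]
  m53 ⊆ -1-101,11--0-
  m56 ⊆ --10-0,-1-000,-110--,11--0-,11-0--
  m57 ⊆ -11-01,-110--,11--0-,11-0--,111--1
  m58 ⊆ --10-0,--101-,-110--,1--01-,11-0--
  m59 ⊆ --101-,-110--,1--01-,11-0--,111--1
  m60 ⊆ 11--0- [E]
  m61 ⊆ -1-101,-11-01,1-1101,11--0-,111--1
  m63 ⊆ 111--1 [E]
E = {--10-0, -1-000, 0-0110, 0-10--, 001-00, 1-00-1, 1-1101, 10--10, 11--0-, 111--1}
Petrick residual → 0-0101, 000-1-, 1--01-
Cover = cd'f' + bd'e'f' + a'c'de'f + a'c'def' + a'cd' + a'b'c'e + a'b'ce'f' + ad'e + ac'd'f + acde'f + ab'ef' + abe' + abcf  |cover|=13

13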